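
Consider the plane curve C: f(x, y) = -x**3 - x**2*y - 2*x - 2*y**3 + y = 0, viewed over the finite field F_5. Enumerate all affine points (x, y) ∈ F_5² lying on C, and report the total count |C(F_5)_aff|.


Affine F_5-points: {(0, 0), (1, 1), (2, 3), (3, 2), (4, 4)}; count = 5.

For each of the 25 pairs (x, y) ∈ F_5², evaluate f(x, y) mod 5. Record the zeros.
  x = 0: [0↦0, 1↦4, 2↦1, 3↦4, 4↦1]  zeros at y ∈ {0}
  x = 1: [0↦2, 1↦0, 2↦1, 3↦3, 4↦4]  zeros at y ∈ {1}
  x = 2: [0↦3, 1↦3, 2↦1, 3↦0, 4↦3]  zeros at y ∈ {3}
  x = 3: [0↦2, 1↦2, 2↦0, 3↦4, 4↦2]  zeros at y ∈ {2}
  x = 4: [0↦3, 1↦1, 2↦2, 3↦4, 4↦0]  zeros at y ∈ {4}
Collecting zeros: affine points = {(0, 0), (1, 1), (2, 3), (3, 2), (4, 4)}.
Total count |C(F_5)_aff| = 5.


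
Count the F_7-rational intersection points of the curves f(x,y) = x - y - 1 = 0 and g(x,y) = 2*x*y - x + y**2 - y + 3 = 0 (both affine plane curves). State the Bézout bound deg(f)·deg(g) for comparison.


Common zeros: {(3, 2), (6, 5)}; count = 2; Bézout bound = 2.

deg(f) = 1, deg(g) = 2, so Bézout bound = 2.
Scan x ∈ F_7. For each x, list the y ∈ F_7 with f(x, y) ≡ 0 and those with g(x, y) ≡ 0 (mod 7); the common zeros in that column are the intersection.
  x = 0: f ≡ 0 at y ∈ {6}; g ≡ 0 at y ∈ ∅; common: ∅.
  x = 1: f ≡ 0 at y ∈ {0}; g ≡ 0 at y ∈ {3}; common: ∅.
  x = 2: f ≡ 0 at y ∈ {1}; g ≡ 0 at y ∈ ∅; common: ∅.
  x = 3: f ≡ 0 at y ∈ {2}; g ≡ 0 at y ∈ {0, 2}; common: {2}.
  x = 4: f ≡ 0 at y ∈ {3}; g ≡ 0 at y ∈ {1, 6}; common: ∅.
  x = 5: f ≡ 0 at y ∈ {4}; g ≡ 0 at y ∈ ∅; common: ∅.
  x = 6: f ≡ 0 at y ∈ {5}; g ≡ 0 at y ∈ {5}; common: {5}.
Collecting: common zeros = {(3, 2), (6, 5)}, so the count is 2.
Comparison with the Bézout bound: 2 ≤ 2 = deg(f)·deg(g), as expected for curves with no common component (the bound is attained).


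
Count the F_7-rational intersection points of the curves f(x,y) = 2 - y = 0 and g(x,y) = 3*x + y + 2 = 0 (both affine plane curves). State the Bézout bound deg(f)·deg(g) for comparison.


Common zeros: {(1, 2)}; count = 1; Bézout bound = 1.

deg(f) = 1, deg(g) = 1, so Bézout bound = 1.
Scan x ∈ F_7. For each x, list the y ∈ F_7 with f(x, y) ≡ 0 and those with g(x, y) ≡ 0 (mod 7); the common zeros in that column are the intersection.
  x = 0: f ≡ 0 at y ∈ {2}; g ≡ 0 at y ∈ {5}; common: ∅.
  x = 1: f ≡ 0 at y ∈ {2}; g ≡ 0 at y ∈ {2}; common: {2}.
  x = 2: f ≡ 0 at y ∈ {2}; g ≡ 0 at y ∈ {6}; common: ∅.
  x = 3: f ≡ 0 at y ∈ {2}; g ≡ 0 at y ∈ {3}; common: ∅.
  x = 4: f ≡ 0 at y ∈ {2}; g ≡ 0 at y ∈ {0}; common: ∅.
  x = 5: f ≡ 0 at y ∈ {2}; g ≡ 0 at y ∈ {4}; common: ∅.
  x = 6: f ≡ 0 at y ∈ {2}; g ≡ 0 at y ∈ {1}; common: ∅.
Collecting: common zeros = {(1, 2)}, so the count is 1.
Comparison with the Bézout bound: 1 ≤ 1 = deg(f)·deg(g), as expected for curves with no common component (the bound is attained).


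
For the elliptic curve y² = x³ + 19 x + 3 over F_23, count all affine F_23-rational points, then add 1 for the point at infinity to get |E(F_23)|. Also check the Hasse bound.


Affine points = {(0, 7), (0, 16), (1, 0), (2, 7), (2, 16), (3, 8), (3, 15), (5, 4), (5, 19), (8, 0), (9, 11), (9, 12), (11, 5), (11, 18), (12, 2), (12, 21), (13, 3), (13, 20), (14, 0), (15, 11), (15, 12), (17, 8), (17, 15), (18, 6), (18, 17), (19, 1), (19, 22), (21, 7), (21, 16), (22, 11), (22, 12)}; affine count = 31; |E(F_23)| = 32.

Discriminant check: Δ ∝ 4a³ + 27b² = 4·19³ + 27·3² = 4·6859 + 27·9 ≡ 10 (mod 23). Nonzero ⇒ E is nonsingular.
For each x ∈ F_23, compute rhs = x³ + 19·x + 3 mod 23, then count y ∈ F_23 with y² ≡ rhs.
  x = 0: rhs = 3, matching y values: 7, 16 (2 points).
  x = 1: rhs = 0, matching y values: 0 (1 points).
  x = 2: rhs = 3, matching y values: 7, 16 (2 points).
  x = 3: rhs = 18, matching y values: 8, 15 (2 points).
  x = 4: rhs = 5, matching y values: none (0 points).
  x = 5: rhs = 16, matching y values: 4, 19 (2 points).
  x = 6: rhs = 11, matching y values: none (0 points).
  x = 7: rhs = 19, matching y values: none (0 points).
  x = 8: rhs = 0, matching y values: 0 (1 points).
  x = 9: rhs = 6, matching y values: 11, 12 (2 points).
  x = 10: rhs = 20, matching y values: none (0 points).
  x = 11: rhs = 2, matching y values: 5, 18 (2 points).
  x = 12: rhs = 4, matching y values: 2, 21 (2 points).
  x = 13: rhs = 9, matching y values: 3, 20 (2 points).
  x = 14: rhs = 0, matching y values: 0 (1 points).
  x = 15: rhs = 6, matching y values: 11, 12 (2 points).
  x = 16: rhs = 10, matching y values: none (0 points).
  x = 17: rhs = 18, matching y values: 8, 15 (2 points).
  x = 18: rhs = 13, matching y values: 6, 17 (2 points).
  x = 19: rhs = 1, matching y values: 1, 22 (2 points).
  x = 20: rhs = 11, matching y values: none (0 points).
  x = 21: rhs = 3, matching y values: 7, 16 (2 points).
  x = 22: rhs = 6, matching y values: 11, 12 (2 points).
Total affine count: 31.
Full point count |E(F_23)| = 31 + 1 = 32.
Hasse bound: |32 − (23+1)| = |8| = 8 ≤ 2√23 ≈ 9.5917 ✓.


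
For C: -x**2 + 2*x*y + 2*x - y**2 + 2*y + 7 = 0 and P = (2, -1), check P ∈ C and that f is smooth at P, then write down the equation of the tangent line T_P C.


Tangent line at P: -4*x + 8*y + 16 = 0.

Step 1: f(2, -1) = 0, so P lies on C.
Step 2: partial derivatives
  f_x(x, y) = -2*x + 2*y + 2, f_y(x, y) = 2*x - 2*y + 2.
  f_x(P) = -4, f_y(P) = 8 (gradient nonzero, so P is smooth).
Step 3: tangent line at P: -4·(x − 2) + 8·(y − -1) = 0.
Expanding: -4*x + 8*y + 16 = 0.


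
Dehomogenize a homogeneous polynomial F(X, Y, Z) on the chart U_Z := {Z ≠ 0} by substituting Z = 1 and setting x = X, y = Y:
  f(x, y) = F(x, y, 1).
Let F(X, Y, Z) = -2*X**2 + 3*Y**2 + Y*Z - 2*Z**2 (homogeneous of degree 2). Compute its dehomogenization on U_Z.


f(x, y) = -2*x**2 + 3*y**2 + y - 2

On U_Z we set Z = 1. Each monomial c·X^i·Y^j·Z^k in F becomes c·x^i·y^j·1^k = c·x^i·y^j.
Substituting Z = 1: F(X, Y, 1) = -2*x**2 + 3*y**2 + y - 2.
Note: deg(f) ≤ deg(F) = 2; strict inequality happens when F is divisible by Z (lost terms).


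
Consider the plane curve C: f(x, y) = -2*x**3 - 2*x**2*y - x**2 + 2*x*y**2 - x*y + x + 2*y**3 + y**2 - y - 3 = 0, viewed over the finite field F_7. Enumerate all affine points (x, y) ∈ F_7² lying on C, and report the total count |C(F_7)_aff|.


Affine F_7-points: {(1, 6), (2, 0), (2, 2), (2, 6), (3, 0), (3, 2), (3, 5), (4, 3), (4, 5), (5, 0), (5, 5)}; count = 11.

For each of the 49 pairs (x, y) ∈ F_7², evaluate f(x, y) mod 7. Record the zeros.
  x = 0: [0↦4, 1↦6, 2↦1, 3↦1, 4↦4, 5↦1, 6↦4]  zeros at y ∈ ∅
  x = 1: [0↦2, 1↦3, 2↦1, 3↦1, 4↦1, 5↦6, 6↦0]  zeros at y ∈ {6}
  x = 2: [0↦0, 1↦3, 2↦0, 3↦3, 4↦3, 5↦5, 6↦0]  zeros at y ∈ {0, 2, 6}
  x = 3: [0↦0, 1↦1, 2↦0, 3↦2, 4↦5, 5↦0, 6↦6]  zeros at y ∈ {0, 2, 5}
  x = 4: [0↦4, 1↦6, 2↦3, 3↦0, 4↦2, 5↦0, 6↦6]  zeros at y ∈ {3, 5}
  x = 5: [0↦0, 1↦6, 2↦4, 3↦6, 4↦3, 5↦0, 6↦2]  zeros at y ∈ {0, 5}
  x = 6: [0↦4, 1↦3, 2↦5, 3↦1, 4↦3, 5↦2, 6↦3]  zeros at y ∈ ∅
Collecting zeros: affine points = {(1, 6), (2, 0), (2, 2), (2, 6), (3, 0), (3, 2), (3, 5), (4, 3), (4, 5), (5, 0), (5, 5)}.
Total count |C(F_7)_aff| = 11.


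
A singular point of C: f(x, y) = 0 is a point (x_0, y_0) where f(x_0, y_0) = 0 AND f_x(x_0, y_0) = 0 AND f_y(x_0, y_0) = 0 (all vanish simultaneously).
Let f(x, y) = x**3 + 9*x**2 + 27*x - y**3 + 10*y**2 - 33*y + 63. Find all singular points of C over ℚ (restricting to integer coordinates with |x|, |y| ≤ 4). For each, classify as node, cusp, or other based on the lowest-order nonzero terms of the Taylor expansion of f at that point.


Singular points: {(-3, 3)}; classification: cusp.

Compute partial derivatives:
  f_x = 3*x**2 + 18*x + 27.
  f_y = -3*y**2 + 20*y - 33.
Scan x_0 ∈ {−4, ..., 4}. For each x_0, f_y(x_0, y) is a polynomial in y; find its integer roots y ∈ {−4, ..., 4}, then test f_x and f at those candidates.
  x = -4: f_y(-4, y) = -3*y**2 + 20*y - 33; vanishes at y ∈ {3}. (-4, 3): f_x = 3 ≠ 0.
  x = -3: f_y(-3, y) = -3*y**2 + 20*y - 33; vanishes at y ∈ {3}. (-3, 3): f_x = 0, f = 0 — SINGULAR.
  x = -2: f_y(-2, y) = -3*y**2 + 20*y - 33; vanishes at y ∈ {3}. (-2, 3): f_x = 3 ≠ 0.
  x = -1: f_y(-1, y) = -3*y**2 + 20*y - 33; vanishes at y ∈ {3}. (-1, 3): f_x = 12 ≠ 0.
  x = 0: f_y(0, y) = -3*y**2 + 20*y - 33; vanishes at y ∈ {3}. (0, 3): f_x = 27 ≠ 0.
  x = 1: f_y(1, y) = -3*y**2 + 20*y - 33; vanishes at y ∈ {3}. (1, 3): f_x = 48 ≠ 0.
  x = 2: f_y(2, y) = -3*y**2 + 20*y - 33; vanishes at y ∈ {3}. (2, 3): f_x = 75 ≠ 0.
  x = 3: f_y(3, y) = -3*y**2 + 20*y - 33; vanishes at y ∈ {3}. (3, 3): f_x = 108 ≠ 0.
  x = 4: f_y(4, y) = -3*y**2 + 20*y - 33; vanishes at y ∈ {3}. (4, 3): f_x = 147 ≠ 0.
Only singular point on the grid: (-3, 3).
Classify: substitute x = -3 + u, y = 3 + v and expand: f = u**3 - v**3 + v**2.
No constant or linear terms (consistent with a singular point). Quadratic part: v**2. Cubic part: u**3 - v**3.
The quadratic part v**2 is a perfect square, so there is a single (double) tangent line v = 0, i.e. y = 3. Restricting the cubic part to that line (v = 0) leaves u**3 ≠ 0, so f is not divisible by v and the branch is v² ≈ -u**3 to lowest order — this is a cusp.
Classification: cusp.


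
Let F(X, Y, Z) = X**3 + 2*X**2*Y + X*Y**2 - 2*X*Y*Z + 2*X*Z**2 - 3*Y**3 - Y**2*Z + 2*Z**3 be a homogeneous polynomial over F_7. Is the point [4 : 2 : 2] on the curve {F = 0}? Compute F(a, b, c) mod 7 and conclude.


F(4,2,2) ≡ 2 (mod 7); P is NOT on the curve.

Evaluate F(4, 2, 2) term-by-term (mod 7).
  X**3 ↦ 1·64·1·1 = 64
  2*X**2*Y ↦ 2·16·2·1 = 64
  X*Y**2 ↦ 1·4·4·1 = 16
  -2*X*Y*Z ↦ -2·4·2·2 = -32
  2*X*Z**2 ↦ 2·4·1·4 = 32
  -3*Y**3 ↦ -3·1·8·1 = -24
  -Y**2*Z ↦ -1·1·4·2 = -8
  2*Z**3 ↦ 2·1·1·8 = 16
Sum: F(4, 2, 2) = (64) + (64) + (16) + (-32) + (32) + (-24) + (-8) + (16) = 128.
Reducing mod 7: 128 ≡ 2 (mod 7).
Since F(a, b, c) ≡ 2 ≠ 0 (mod 7), P does NOT lie on the curve.


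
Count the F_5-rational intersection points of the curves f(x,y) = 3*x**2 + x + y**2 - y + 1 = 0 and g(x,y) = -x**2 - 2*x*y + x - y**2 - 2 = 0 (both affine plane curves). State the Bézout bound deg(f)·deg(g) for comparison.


Common zeros: {(1, 1)}; count = 1; Bézout bound = 4.

deg(f) = 2, deg(g) = 2, so Bézout bound = 4.
Scan x ∈ F_5. For each x, list the y ∈ F_5 with f(x, y) ≡ 0 and those with g(x, y) ≡ 0 (mod 5); the common zeros in that column are the intersection.
  x = 0: f ≡ 0 at y ∈ ∅; g ≡ 0 at y ∈ ∅; common: ∅.
  x = 1: f ≡ 0 at y ∈ {0, 1}; g ≡ 0 at y ∈ {1, 2}; common: {1}.
  x = 2: f ≡ 0 at y ∈ {0, 1}; g ≡ 0 at y ∈ {3}; common: ∅.
  x = 3: f ≡ 0 at y ∈ ∅; g ≡ 0 at y ∈ {1, 3}; common: ∅.
  x = 4: f ≡ 0 at y ∈ {2, 4}; g ≡ 0 at y ∈ ∅; common: ∅.
Collecting: common zeros = {(1, 1)}, so the count is 1.
Comparison with the Bézout bound: 1 ≤ 4 = deg(f)·deg(g), as expected for curves with no common component (the affine F_5-count falls short of the bound because intersections may lie at infinity, over extension fields, or carry multiplicity).


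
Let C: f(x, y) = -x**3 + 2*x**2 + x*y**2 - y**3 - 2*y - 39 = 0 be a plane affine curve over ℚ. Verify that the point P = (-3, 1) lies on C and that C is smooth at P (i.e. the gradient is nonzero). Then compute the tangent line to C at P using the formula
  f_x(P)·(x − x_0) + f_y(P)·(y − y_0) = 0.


Tangent line at P: -38*x - 11*y - 103 = 0.

Step 1: f(-3, 1) = 0, so P lies on C.
Step 2: partial derivatives
  f_x(x, y) = -3*x**2 + 4*x + y**2, f_y(x, y) = 2*x*y - 3*y**2 - 2.
  f_x(P) = -38, f_y(P) = -11 (gradient nonzero, so P is smooth).
Step 3: tangent line at P: -38·(x − -3) + -11·(y − 1) = 0.
Expanding: -38*x - 11*y - 103 = 0.


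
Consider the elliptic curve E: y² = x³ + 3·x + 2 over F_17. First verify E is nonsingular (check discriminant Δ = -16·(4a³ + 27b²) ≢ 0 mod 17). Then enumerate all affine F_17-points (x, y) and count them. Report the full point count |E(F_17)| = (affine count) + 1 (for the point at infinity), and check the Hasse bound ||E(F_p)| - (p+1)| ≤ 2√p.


Affine points = {(0, 6), (0, 11), (2, 4), (2, 13), (3, 2), (3, 15), (6, 7), (6, 10), (7, 3), (7, 14), (12, 7), (12, 10), (14, 0), (16, 7), (16, 10)}; affine count = 15; |E(F_17)| = 16.

Discriminant check: Δ ∝ 4a³ + 27b² = 4·3³ + 27·2² = 4·27 + 27·4 ≡ 12 (mod 17). Nonzero ⇒ E is nonsingular.
For each x ∈ F_17, compute rhs = x³ + 3·x + 2 mod 17, then count y ∈ F_17 with y² ≡ rhs.
  x = 0: rhs = 2, matching y values: 6, 11 (2 points).
  x = 1: rhs = 6, matching y values: none (0 points).
  x = 2: rhs = 16, matching y values: 4, 13 (2 points).
  x = 3: rhs = 4, matching y values: 2, 15 (2 points).
  x = 4: rhs = 10, matching y values: none (0 points).
  x = 5: rhs = 6, matching y values: none (0 points).
  x = 6: rhs = 15, matching y values: 7, 10 (2 points).
  x = 7: rhs = 9, matching y values: 3, 14 (2 points).
  x = 8: rhs = 11, matching y values: none (0 points).
  x = 9: rhs = 10, matching y values: none (0 points).
  x = 10: rhs = 12, matching y values: none (0 points).
  x = 11: rhs = 6, matching y values: none (0 points).
  x = 12: rhs = 15, matching y values: 7, 10 (2 points).
  x = 13: rhs = 11, matching y values: none (0 points).
  x = 14: rhs = 0, matching y values: 0 (1 points).
  x = 15: rhs = 5, matching y values: none (0 points).
  x = 16: rhs = 15, matching y values: 7, 10 (2 points).
Total affine count: 15.
Full point count |E(F_17)| = 15 + 1 = 16.
Hasse bound: |16 − (17+1)| = |-2| = 2 ≤ 2√17 ≈ 8.2462 ✓.


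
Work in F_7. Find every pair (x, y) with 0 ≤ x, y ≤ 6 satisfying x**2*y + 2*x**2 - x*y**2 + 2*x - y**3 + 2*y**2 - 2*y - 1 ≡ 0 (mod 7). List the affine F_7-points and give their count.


Affine F_7-points: {(1, 4), (2, 2), (3, 1), (6, 1), (6, 4), (6, 5)}; count = 6.

For each of the 49 pairs (x, y) ∈ F_7², evaluate f(x, y) mod 7. Record the zeros.
  x = 0: [0↦6, 1↦5, 2↦2, 3↦5, 4↦1, 5↦5, 6↦4]  zeros at y ∈ ∅
  x = 1: [0↦3, 1↦2, 2↦4, 3↦3, 4↦0, 5↦3, 6↦6]  zeros at y ∈ {4}
  x = 2: [0↦4, 1↦5, 2↦0, 3↦4, 4↦4, 5↦1, 6↦3]  zeros at y ∈ {2}
  x = 3: [0↦2, 1↦0, 2↦4, 3↦1, 4↦6, 5↦6, 6↦2]  zeros at y ∈ {1}
  x = 4: [0↦4, 1↦1, 2↦2, 3↦1, 4↦6, 5↦4, 6↦3]  zeros at y ∈ ∅
  x = 5: [0↦3, 1↦1, 2↦1, 3↦4, 4↦4, 5↦2, 6↦6]  zeros at y ∈ ∅
  x = 6: [0↦6, 1↦0, 2↦1, 3↦3, 4↦0, 5↦0, 6↦4]  zeros at y ∈ {1, 4, 5}
Collecting zeros: affine points = {(1, 4), (2, 2), (3, 1), (6, 1), (6, 4), (6, 5)}.
Total count |C(F_7)_aff| = 6.


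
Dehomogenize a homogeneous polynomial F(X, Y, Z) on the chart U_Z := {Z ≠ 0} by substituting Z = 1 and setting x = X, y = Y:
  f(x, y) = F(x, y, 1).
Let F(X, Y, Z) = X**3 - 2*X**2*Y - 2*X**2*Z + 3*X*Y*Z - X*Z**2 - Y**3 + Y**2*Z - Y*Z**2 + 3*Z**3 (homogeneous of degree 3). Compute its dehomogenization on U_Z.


f(x, y) = x**3 - 2*x**2*y - 2*x**2 + 3*x*y - x - y**3 + y**2 - y + 3

On U_Z we set Z = 1. Each monomial c·X^i·Y^j·Z^k in F becomes c·x^i·y^j·1^k = c·x^i·y^j.
Substituting Z = 1: F(X, Y, 1) = x**3 - 2*x**2*y - 2*x**2 + 3*x*y - x - y**3 + y**2 - y + 3.
Note: deg(f) ≤ deg(F) = 3; strict inequality happens when F is divisible by Z (lost terms).


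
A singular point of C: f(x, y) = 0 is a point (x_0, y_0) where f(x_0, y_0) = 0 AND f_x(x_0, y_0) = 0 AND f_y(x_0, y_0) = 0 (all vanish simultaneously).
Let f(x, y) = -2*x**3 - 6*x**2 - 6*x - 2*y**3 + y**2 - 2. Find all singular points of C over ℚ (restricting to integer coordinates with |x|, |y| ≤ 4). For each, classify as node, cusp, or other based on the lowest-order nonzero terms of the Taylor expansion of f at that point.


Singular points: {(-1, 0)}; classification: cusp.

Compute partial derivatives:
  f_x = -6*x**2 - 12*x - 6.
  f_y = -6*y**2 + 2*y.
Scan x_0 ∈ {−4, ..., 4}. For each x_0, f_y(x_0, y) is a polynomial in y; find its integer roots y ∈ {−4, ..., 4}, then test f_x and f at those candidates.
  x = -4: f_y(-4, y) = -6*y**2 + 2*y; vanishes at y ∈ {0}. (-4, 0): f_x = -54 ≠ 0.
  x = -3: f_y(-3, y) = -6*y**2 + 2*y; vanishes at y ∈ {0}. (-3, 0): f_x = -24 ≠ 0.
  x = -2: f_y(-2, y) = -6*y**2 + 2*y; vanishes at y ∈ {0}. (-2, 0): f_x = -6 ≠ 0.
  x = -1: f_y(-1, y) = -6*y**2 + 2*y; vanishes at y ∈ {0}. (-1, 0): f_x = 0, f = 0 — SINGULAR.
  x = 0: f_y(0, y) = -6*y**2 + 2*y; vanishes at y ∈ {0}. (0, 0): f_x = -6 ≠ 0.
  x = 1: f_y(1, y) = -6*y**2 + 2*y; vanishes at y ∈ {0}. (1, 0): f_x = -24 ≠ 0.
  x = 2: f_y(2, y) = -6*y**2 + 2*y; vanishes at y ∈ {0}. (2, 0): f_x = -54 ≠ 0.
  x = 3: f_y(3, y) = -6*y**2 + 2*y; vanishes at y ∈ {0}. (3, 0): f_x = -96 ≠ 0.
  x = 4: f_y(4, y) = -6*y**2 + 2*y; vanishes at y ∈ {0}. (4, 0): f_x = -150 ≠ 0.
Only singular point on the grid: (-1, 0).
Classify: substitute x = -1 + u, y = 0 + v and expand: f = -2*u**3 - 2*v**3 + v**2.
No constant or linear terms (consistent with a singular point). Quadratic part: v**2. Cubic part: -2*u**3 - 2*v**3.
The quadratic part v**2 is a perfect square, so there is a single (double) tangent line v = 0, i.e. y = 0. Restricting the cubic part to that line (v = 0) leaves -2*u**3 ≠ 0, so f is not divisible by v and the branch is v² ≈ 2*u**3 to lowest order — this is a cusp.
Classification: cusp.


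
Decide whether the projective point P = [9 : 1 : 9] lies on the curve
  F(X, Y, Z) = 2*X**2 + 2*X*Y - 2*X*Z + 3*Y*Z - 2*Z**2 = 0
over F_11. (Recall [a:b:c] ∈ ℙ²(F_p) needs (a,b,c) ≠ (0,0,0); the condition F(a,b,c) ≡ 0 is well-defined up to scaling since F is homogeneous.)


F(9,1,9) ≡ 4 (mod 11); P is NOT on the curve.

Evaluate F(9, 1, 9) term-by-term (mod 11).
  2*X**2 ↦ 2·81·1·1 = 162
  2*X*Y ↦ 2·9·1·1 = 18
  -2*X*Z ↦ -2·9·1·9 = -162
  3*Y*Z ↦ 3·1·1·9 = 27
  -2*Z**2 ↦ -2·1·1·81 = -162
Sum: F(9, 1, 9) = (162) + (18) + (-162) + (27) + (-162) = -117.
Reducing mod 11: -117 ≡ 4 (mod 11).
Since F(a, b, c) ≡ 4 ≠ 0 (mod 11), P does NOT lie on the curve.


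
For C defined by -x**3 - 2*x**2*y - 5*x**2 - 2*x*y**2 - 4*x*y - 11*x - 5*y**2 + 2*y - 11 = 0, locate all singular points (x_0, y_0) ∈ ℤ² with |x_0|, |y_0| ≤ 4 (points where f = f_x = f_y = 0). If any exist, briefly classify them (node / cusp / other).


Singular points: {(-3, 2)}; classification: cusp.

Compute partial derivatives:
  f_x = -3*x**2 - 4*x*y - 10*x - 2*y**2 - 4*y - 11.
  f_y = -2*x**2 - 4*x*y - 4*x - 10*y + 2.
Scan x_0 ∈ {−4, ..., 4}. For each x_0, f_y(x_0, y) is a polynomial in y; find its integer roots y ∈ {−4, ..., 4}, then test f_x and f at those candidates.
  x = -4: f_y(-4, y) = 6*y - 14; no integer root y with |y| ≤ 4.
  x = -3: f_y(-3, y) = 2*y - 4; vanishes at y ∈ {2}. (-3, 2): f_x = 0, f = 0 — SINGULAR.
  x = -2: f_y(-2, y) = 2 - 2*y; vanishes at y ∈ {1}. (-2, 1): f_x = -1 ≠ 0.
  x = -1: f_y(-1, y) = 4 - 6*y; no integer root y with |y| ≤ 4.
  x = 0: f_y(0, y) = 2 - 10*y; no integer root y with |y| ≤ 4.
  x = 1: f_y(1, y) = -14*y - 4; no integer root y with |y| ≤ 4.
  x = 2: f_y(2, y) = -18*y - 14; no integer root y with |y| ≤ 4.
  x = 3: f_y(3, y) = -22*y - 28; no integer root y with |y| ≤ 4.
  x = 4: f_y(4, y) = -26*y - 46; no integer root y with |y| ≤ 4.
Only singular point on the grid: (-3, 2).
Classify: substitute x = -3 + u, y = 2 + v and expand: f = -u**3 - 2*u**2*v - 2*u*v**2 + v**2.
No constant or linear terms (consistent with a singular point). Quadratic part: v**2. Cubic part: -u**3 - 2*u**2*v - 2*u*v**2.
The quadratic part v**2 is a perfect square, so there is a single (double) tangent line v = 0, i.e. y = 2. Restricting the cubic part to that line (v = 0) leaves -u**3 ≠ 0, so f is not divisible by v and the branch is v² ≈ u**3 to lowest order — this is a cusp.
Classification: cusp.


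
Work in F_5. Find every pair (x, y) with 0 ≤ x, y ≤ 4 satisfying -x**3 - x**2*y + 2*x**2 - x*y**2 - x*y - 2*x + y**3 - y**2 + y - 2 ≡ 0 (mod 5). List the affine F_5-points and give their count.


Affine F_5-points: {(0, 4), (1, 1), (1, 2), (1, 4), (2, 2), (2, 4), (4, 1)}; count = 7.

For each of the 25 pairs (x, y) ∈ F_5², evaluate f(x, y) mod 5. Record the zeros.
  x = 0: [0↦3, 1↦4, 2↦4, 3↦4, 4↦0]  zeros at y ∈ {4}
  x = 1: [0↦2, 1↦0, 2↦0, 3↦3, 4↦0]  zeros at y ∈ {1, 2, 4}
  x = 2: [0↦4, 1↦2, 2↦0, 3↦4, 4↦0]  zeros at y ∈ {2, 4}
  x = 3: [0↦3, 1↦4, 2↦3, 3↦1, 4↦4]  zeros at y ∈ ∅
  x = 4: [0↦3, 1↦0, 2↦3, 3↦3, 4↦1]  zeros at y ∈ {1}
Collecting zeros: affine points = {(0, 4), (1, 1), (1, 2), (1, 4), (2, 2), (2, 4), (4, 1)}.
Total count |C(F_5)_aff| = 7.


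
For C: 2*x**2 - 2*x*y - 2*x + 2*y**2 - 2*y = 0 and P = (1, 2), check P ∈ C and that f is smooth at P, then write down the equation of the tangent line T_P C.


Tangent line at P: -2*x + 4*y - 6 = 0.

Step 1: f(1, 2) = 0, so P lies on C.
Step 2: partial derivatives
  f_x(x, y) = 4*x - 2*y - 2, f_y(x, y) = -2*x + 4*y - 2.
  f_x(P) = -2, f_y(P) = 4 (gradient nonzero, so P is smooth).
Step 3: tangent line at P: -2·(x − 1) + 4·(y − 2) = 0.
Expanding: -2*x + 4*y - 6 = 0.


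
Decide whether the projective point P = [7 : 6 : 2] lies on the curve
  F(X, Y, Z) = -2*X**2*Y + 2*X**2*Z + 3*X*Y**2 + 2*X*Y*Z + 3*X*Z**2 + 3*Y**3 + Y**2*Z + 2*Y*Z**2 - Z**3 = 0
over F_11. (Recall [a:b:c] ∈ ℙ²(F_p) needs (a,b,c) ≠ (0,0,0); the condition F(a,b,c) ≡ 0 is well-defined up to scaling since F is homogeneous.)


F(7,6,2) ≡ 1 (mod 11); P is NOT on the curve.

Evaluate F(7, 6, 2) term-by-term (mod 11).
  -2*X**2*Y ↦ -2·49·6·1 = -588
  2*X**2*Z ↦ 2·49·1·2 = 196
  3*X*Y**2 ↦ 3·7·36·1 = 756
  2*X*Y*Z ↦ 2·7·6·2 = 168
  3*X*Z**2 ↦ 3·7·1·4 = 84
  3*Y**3 ↦ 3·1·216·1 = 648
  Y**2*Z ↦ 1·1·36·2 = 72
  2*Y*Z**2 ↦ 2·1·6·4 = 48
  -Z**3 ↦ -1·1·1·8 = -8
Sum: F(7, 6, 2) = (-588) + (196) + (756) + (168) + (84) + (648) + (72) + (48) + (-8) = 1376.
Reducing mod 11: 1376 ≡ 1 (mod 11).
Since F(a, b, c) ≡ 1 ≠ 0 (mod 11), P does NOT lie on the curve.


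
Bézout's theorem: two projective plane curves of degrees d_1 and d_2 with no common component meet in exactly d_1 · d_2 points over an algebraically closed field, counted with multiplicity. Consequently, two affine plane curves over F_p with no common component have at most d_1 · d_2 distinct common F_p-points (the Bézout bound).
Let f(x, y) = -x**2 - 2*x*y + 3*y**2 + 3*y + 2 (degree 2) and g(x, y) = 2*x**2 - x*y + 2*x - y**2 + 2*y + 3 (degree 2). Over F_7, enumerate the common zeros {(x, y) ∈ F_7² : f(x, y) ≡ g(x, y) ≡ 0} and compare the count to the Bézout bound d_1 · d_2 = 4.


Common zeros: {(2, 1)}; count = 1; Bézout bound = 4.

deg(f) = 2, deg(g) = 2, so Bézout bound = 4.
Scan x ∈ F_7. For each x, list the y ∈ F_7 with f(x, y) ≡ 0 and those with g(x, y) ≡ 0 (mod 7); the common zeros in that column are the intersection.
  x = 0: f ≡ 0 at y ∈ ∅; g ≡ 0 at y ∈ {3, 6}; common: ∅.
  x = 1: f ≡ 0 at y ∈ ∅; g ≡ 0 at y ∈ {0, 1}; common: ∅.
  x = 2: f ≡ 0 at y ∈ {1, 4}; g ≡ 0 at y ∈ {1, 6}; common: {1}.
  x = 3: f ≡ 0 at y ∈ {0, 1}; g ≡ 0 at y ∈ {2, 4}; common: ∅.
  x = 4: f ≡ 0 at y ∈ {0, 4}; g ≡ 0 at y ∈ {2, 3}; common: ∅.
  x = 5: f ≡ 0 at y ∈ ∅; g ≡ 0 at y ∈ {0, 4}; common: ∅.
  x = 6: f ≡ 0 at y ∈ ∅; g ≡ 0 at y ∈ {5}; common: ∅.
Collecting: common zeros = {(2, 1)}, so the count is 1.
Comparison with the Bézout bound: 1 ≤ 4 = deg(f)·deg(g), as expected for curves with no common component (the affine F_7-count falls short of the bound because intersections may lie at infinity, over extension fields, or carry multiplicity).


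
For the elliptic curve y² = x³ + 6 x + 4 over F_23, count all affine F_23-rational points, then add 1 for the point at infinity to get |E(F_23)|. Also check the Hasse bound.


Affine points = {(0, 2), (0, 21), (2, 1), (2, 22), (3, 7), (3, 16), (4, 0), (6, 7), (6, 16), (8, 9), (8, 14), (10, 11), (10, 12), (13, 5), (13, 18), (14, 7), (14, 16), (19, 10), (19, 13)}; affine count = 19; |E(F_23)| = 20.

Discriminant check: Δ ∝ 4a³ + 27b² = 4·6³ + 27·4² = 4·216 + 27·16 ≡ 8 (mod 23). Nonzero ⇒ E is nonsingular.
For each x ∈ F_23, compute rhs = x³ + 6·x + 4 mod 23, then count y ∈ F_23 with y² ≡ rhs.
  x = 0: rhs = 4, matching y values: 2, 21 (2 points).
  x = 1: rhs = 11, matching y values: none (0 points).
  x = 2: rhs = 1, matching y values: 1, 22 (2 points).
  x = 3: rhs = 3, matching y values: 7, 16 (2 points).
  x = 4: rhs = 0, matching y values: 0 (1 points).
  x = 5: rhs = 21, matching y values: none (0 points).
  x = 6: rhs = 3, matching y values: 7, 16 (2 points).
  x = 7: rhs = 21, matching y values: none (0 points).
  x = 8: rhs = 12, matching y values: 9, 14 (2 points).
  x = 9: rhs = 5, matching y values: none (0 points).
  x = 10: rhs = 6, matching y values: 11, 12 (2 points).
  x = 11: rhs = 21, matching y values: none (0 points).
  x = 12: rhs = 10, matching y values: none (0 points).
  x = 13: rhs = 2, matching y values: 5, 18 (2 points).
  x = 14: rhs = 3, matching y values: 7, 16 (2 points).
  x = 15: rhs = 19, matching y values: none (0 points).
  x = 16: rhs = 10, matching y values: none (0 points).
  x = 17: rhs = 5, matching y values: none (0 points).
  x = 18: rhs = 10, matching y values: none (0 points).
  x = 19: rhs = 8, matching y values: 10, 13 (2 points).
  x = 20: rhs = 5, matching y values: none (0 points).
  x = 21: rhs = 7, matching y values: none (0 points).
  x = 22: rhs = 20, matching y values: none (0 points).
Total affine count: 19.
Full point count |E(F_23)| = 19 + 1 = 20.
Hasse bound: |20 − (23+1)| = |-4| = 4 ≤ 2√23 ≈ 9.5917 ✓.


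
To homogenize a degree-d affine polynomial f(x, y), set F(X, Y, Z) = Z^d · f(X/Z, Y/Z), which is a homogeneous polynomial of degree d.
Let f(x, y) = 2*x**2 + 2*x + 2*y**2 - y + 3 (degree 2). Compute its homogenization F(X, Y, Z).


F(X, Y, Z) = 2*X**2 + 2*X*Z + 2*Y**2 - Y*Z + 3*Z**2

deg(f) = 2.
Substitute x = X/Z, y = Y/Z into f, then multiply by Z^2.
  monomial 2·x^2·y^0 ↦ 2·X^2·Y^0·Z^0.
  monomial 2·x^1·y^0 ↦ 2·X^1·Y^0·Z^1.
  monomial 2·x^0·y^2 ↦ 2·X^0·Y^2·Z^0.
  monomial -1·x^0·y^1 ↦ -1·X^0·Y^1·Z^1.
  monomial 3·x^0·y^0 ↦ 3·X^0·Y^0·Z^2.
Collecting: F(X, Y, Z) = 2*X**2 + 2*X*Z + 2*Y**2 - Y*Z + 3*Z**2.


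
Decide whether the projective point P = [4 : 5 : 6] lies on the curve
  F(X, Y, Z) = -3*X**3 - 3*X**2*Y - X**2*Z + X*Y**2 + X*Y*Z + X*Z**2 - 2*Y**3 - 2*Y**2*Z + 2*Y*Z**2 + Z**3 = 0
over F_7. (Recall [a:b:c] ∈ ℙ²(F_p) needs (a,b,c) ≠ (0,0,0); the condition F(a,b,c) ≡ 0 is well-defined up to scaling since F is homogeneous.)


F(4,5,6) ≡ 2 (mod 7); P is NOT on the curve.

Evaluate F(4, 5, 6) term-by-term (mod 7).
  -3*X**3 ↦ -3·64·1·1 = -192
  -3*X**2*Y ↦ -3·16·5·1 = -240
  -X**2*Z ↦ -1·16·1·6 = -96
  X*Y**2 ↦ 1·4·25·1 = 100
  X*Y*Z ↦ 1·4·5·6 = 120
  X*Z**2 ↦ 1·4·1·36 = 144
  -2*Y**3 ↦ -2·1·125·1 = -250
  -2*Y**2*Z ↦ -2·1·25·6 = -300
  2*Y*Z**2 ↦ 2·1·5·36 = 360
  Z**3 ↦ 1·1·1·216 = 216
Sum: F(4, 5, 6) = (-192) + (-240) + (-96) + (100) + (120) + (144) + (-250) + (-300) + (360) + (216) = -138.
Reducing mod 7: -138 ≡ 2 (mod 7).
Since F(a, b, c) ≡ 2 ≠ 0 (mod 7), P does NOT lie on the curve.


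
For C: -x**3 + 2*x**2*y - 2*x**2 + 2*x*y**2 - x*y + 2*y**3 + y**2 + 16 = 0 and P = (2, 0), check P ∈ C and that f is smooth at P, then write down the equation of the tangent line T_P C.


Tangent line at P: -20*x + 6*y + 40 = 0.

Step 1: f(2, 0) = 0, so P lies on C.
Step 2: partial derivatives
  f_x(x, y) = -3*x**2 + 4*x*y - 4*x + 2*y**2 - y, f_y(x, y) = 2*x**2 + 4*x*y - x + 6*y**2 + 2*y.
  f_x(P) = -20, f_y(P) = 6 (gradient nonzero, so P is smooth).
Step 3: tangent line at P: -20·(x − 2) + 6·(y − 0) = 0.
Expanding: -20*x + 6*y + 40 = 0.


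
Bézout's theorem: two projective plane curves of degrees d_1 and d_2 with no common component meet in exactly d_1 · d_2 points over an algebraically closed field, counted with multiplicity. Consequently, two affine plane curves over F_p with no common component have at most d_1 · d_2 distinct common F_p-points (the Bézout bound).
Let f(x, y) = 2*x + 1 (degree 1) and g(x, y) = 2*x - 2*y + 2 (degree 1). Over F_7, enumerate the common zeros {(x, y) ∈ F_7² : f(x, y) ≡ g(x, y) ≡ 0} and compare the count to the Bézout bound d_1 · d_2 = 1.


Common zeros: {(3, 4)}; count = 1; Bézout bound = 1.

deg(f) = 1, deg(g) = 1, so Bézout bound = 1.
Scan x ∈ F_7. For each x, list the y ∈ F_7 with f(x, y) ≡ 0 and those with g(x, y) ≡ 0 (mod 7); the common zeros in that column are the intersection.
  x = 0: f ≡ 0 at y ∈ ∅; g ≡ 0 at y ∈ {1}; common: ∅.
  x = 1: f ≡ 0 at y ∈ ∅; g ≡ 0 at y ∈ {2}; common: ∅.
  x = 2: f ≡ 0 at y ∈ ∅; g ≡ 0 at y ∈ {3}; common: ∅.
  x = 3: f ≡ 0 at y ∈ {0, 1, 2, 3, 4, 5, 6}; g ≡ 0 at y ∈ {4}; common: {4}.
  x = 4: f ≡ 0 at y ∈ ∅; g ≡ 0 at y ∈ {5}; common: ∅.
  x = 5: f ≡ 0 at y ∈ ∅; g ≡ 0 at y ∈ {6}; common: ∅.
  x = 6: f ≡ 0 at y ∈ ∅; g ≡ 0 at y ∈ {0}; common: ∅.
Collecting: common zeros = {(3, 4)}, so the count is 1.
Comparison with the Bézout bound: 1 ≤ 1 = deg(f)·deg(g), as expected for curves with no common component (the bound is attained).


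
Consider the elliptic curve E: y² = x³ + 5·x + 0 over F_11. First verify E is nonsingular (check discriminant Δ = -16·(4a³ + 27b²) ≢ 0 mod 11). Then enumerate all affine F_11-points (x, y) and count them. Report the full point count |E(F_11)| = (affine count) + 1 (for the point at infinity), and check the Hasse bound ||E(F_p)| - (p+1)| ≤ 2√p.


Affine points = {(0, 0), (3, 3), (3, 8), (6, 2), (6, 9), (7, 2), (7, 9), (9, 2), (9, 9), (10, 4), (10, 7)}; affine count = 11; |E(F_11)| = 12.

Discriminant check: Δ ∝ 4a³ + 27b² = 4·5³ + 27·0² = 4·125 + 27·0 ≡ 5 (mod 11). Nonzero ⇒ E is nonsingular.
For each x ∈ F_11, compute rhs = x³ + 5·x + 0 mod 11, then count y ∈ F_11 with y² ≡ rhs.
  x = 0: rhs = 0, matching y values: 0 (1 points).
  x = 1: rhs = 6, matching y values: none (0 points).
  x = 2: rhs = 7, matching y values: none (0 points).
  x = 3: rhs = 9, matching y values: 3, 8 (2 points).
  x = 4: rhs = 7, matching y values: none (0 points).
  x = 5: rhs = 7, matching y values: none (0 points).
  x = 6: rhs = 4, matching y values: 2, 9 (2 points).
  x = 7: rhs = 4, matching y values: 2, 9 (2 points).
  x = 8: rhs = 2, matching y values: none (0 points).
  x = 9: rhs = 4, matching y values: 2, 9 (2 points).
  x = 10: rhs = 5, matching y values: 4, 7 (2 points).
Total affine count: 11.
Full point count |E(F_11)| = 11 + 1 = 12.
Hasse bound: |12 − (11+1)| = |0| = 0 ≤ 2√11 ≈ 6.6332 ✓.


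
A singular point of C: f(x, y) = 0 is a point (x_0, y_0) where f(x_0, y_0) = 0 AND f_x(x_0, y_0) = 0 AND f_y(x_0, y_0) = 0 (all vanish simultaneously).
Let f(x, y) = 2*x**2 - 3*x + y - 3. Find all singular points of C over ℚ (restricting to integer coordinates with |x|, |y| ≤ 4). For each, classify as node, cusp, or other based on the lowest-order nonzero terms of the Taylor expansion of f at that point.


No singular points in the scanned grid; C is smooth there.

Compute partial derivatives:
  f_x = 4*x - 3.
  f_y = 1.
f_y = 1 is a nonzero constant, so f_y never vanishes: no point (x, y) can satisfy f = f_x = f_y = 0. In particular no (x, y) ∈ {−4, ..., 4}² is singular; the curve is smooth.


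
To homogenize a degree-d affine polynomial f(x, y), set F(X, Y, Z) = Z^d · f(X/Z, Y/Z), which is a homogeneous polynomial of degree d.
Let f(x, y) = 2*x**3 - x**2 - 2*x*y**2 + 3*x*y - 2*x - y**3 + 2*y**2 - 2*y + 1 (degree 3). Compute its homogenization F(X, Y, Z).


F(X, Y, Z) = 2*X**3 - X**2*Z - 2*X*Y**2 + 3*X*Y*Z - 2*X*Z**2 - Y**3 + 2*Y**2*Z - 2*Y*Z**2 + Z**3

deg(f) = 3.
Substitute x = X/Z, y = Y/Z into f, then multiply by Z^3.
  monomial 2·x^3·y^0 ↦ 2·X^3·Y^0·Z^0.
  monomial -1·x^2·y^0 ↦ -1·X^2·Y^0·Z^1.
  monomial -2·x^1·y^2 ↦ -2·X^1·Y^2·Z^0.
  monomial 3·x^1·y^1 ↦ 3·X^1·Y^1·Z^1.
  monomial -2·x^1·y^0 ↦ -2·X^1·Y^0·Z^2.
  monomial -1·x^0·y^3 ↦ -1·X^0·Y^3·Z^0.
  monomial 2·x^0·y^2 ↦ 2·X^0·Y^2·Z^1.
  monomial -2·x^0·y^1 ↦ -2·X^0·Y^1·Z^2.
  monomial 1·x^0·y^0 ↦ 1·X^0·Y^0·Z^3.
Collecting: F(X, Y, Z) = 2*X**3 - X**2*Z - 2*X*Y**2 + 3*X*Y*Z - 2*X*Z**2 - Y**3 + 2*Y**2*Z - 2*Y*Z**2 + Z**3.


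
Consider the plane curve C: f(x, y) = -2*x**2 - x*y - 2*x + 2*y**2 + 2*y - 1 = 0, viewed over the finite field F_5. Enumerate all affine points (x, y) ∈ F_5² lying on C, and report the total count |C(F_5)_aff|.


Affine F_5-points: {(1, 0), (1, 2), (2, 2), (2, 3), (3, 0), (3, 3)}; count = 6.

For each of the 25 pairs (x, y) ∈ F_5², evaluate f(x, y) mod 5. Record the zeros.
  x = 0: [0↦4, 1↦3, 2↦1, 3↦3, 4↦4]  zeros at y ∈ ∅
  x = 1: [0↦0, 1↦3, 2↦0, 3↦1, 4↦1]  zeros at y ∈ {0, 2}
  x = 2: [0↦2, 1↦4, 2↦0, 3↦0, 4↦4]  zeros at y ∈ {2, 3}
  x = 3: [0↦0, 1↦1, 2↦1, 3↦0, 4↦3]  zeros at y ∈ {0, 3}
  x = 4: [0↦4, 1↦4, 2↦3, 3↦1, 4↦3]  zeros at y ∈ ∅
Collecting zeros: affine points = {(1, 0), (1, 2), (2, 2), (2, 3), (3, 0), (3, 3)}.
Total count |C(F_5)_aff| = 6.


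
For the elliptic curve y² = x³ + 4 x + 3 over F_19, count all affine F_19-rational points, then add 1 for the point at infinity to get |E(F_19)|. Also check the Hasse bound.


Affine points = {(2, 0), (3, 2), (3, 17), (4, 8), (4, 11), (10, 6), (10, 13), (17, 5), (17, 14), (18, 6), (18, 13)}; affine count = 11; |E(F_19)| = 12.

Discriminant check: Δ ∝ 4a³ + 27b² = 4·4³ + 27·3² = 4·64 + 27·9 ≡ 5 (mod 19). Nonzero ⇒ E is nonsingular.
For each x ∈ F_19, compute rhs = x³ + 4·x + 3 mod 19, then count y ∈ F_19 with y² ≡ rhs.
  x = 0: rhs = 3, matching y values: none (0 points).
  x = 1: rhs = 8, matching y values: none (0 points).
  x = 2: rhs = 0, matching y values: 0 (1 points).
  x = 3: rhs = 4, matching y values: 2, 17 (2 points).
  x = 4: rhs = 7, matching y values: 8, 11 (2 points).
  x = 5: rhs = 15, matching y values: none (0 points).
  x = 6: rhs = 15, matching y values: none (0 points).
  x = 7: rhs = 13, matching y values: none (0 points).
  x = 8: rhs = 15, matching y values: none (0 points).
  x = 9: rhs = 8, matching y values: none (0 points).
  x = 10: rhs = 17, matching y values: 6, 13 (2 points).
  x = 11: rhs = 10, matching y values: none (0 points).
  x = 12: rhs = 12, matching y values: none (0 points).
  x = 13: rhs = 10, matching y values: none (0 points).
  x = 14: rhs = 10, matching y values: none (0 points).
  x = 15: rhs = 18, matching y values: none (0 points).
  x = 16: rhs = 2, matching y values: none (0 points).
  x = 17: rhs = 6, matching y values: 5, 14 (2 points).
  x = 18: rhs = 17, matching y values: 6, 13 (2 points).
Total affine count: 11.
Full point count |E(F_19)| = 11 + 1 = 12.
Hasse bound: |12 − (19+1)| = |-8| = 8 ≤ 2√19 ≈ 8.7178 ✓.


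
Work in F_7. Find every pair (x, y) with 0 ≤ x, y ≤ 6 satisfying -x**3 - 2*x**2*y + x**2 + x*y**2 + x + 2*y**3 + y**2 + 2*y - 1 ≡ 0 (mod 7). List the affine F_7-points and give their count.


Affine F_7-points: {(1, 0), (1, 6), (3, 4), (6, 0)}; count = 4.

For each of the 49 pairs (x, y) ∈ F_7², evaluate f(x, y) mod 7. Record the zeros.
  x = 0: [0↦6, 1↦4, 2↦2, 3↦5, 4↦4, 5↦4, 6↦3]  zeros at y ∈ ∅
  x = 1: [0↦0, 1↦4, 2↦3, 3↦2, 4↦6, 5↦6, 6↦0]  zeros at y ∈ {0, 6}
  x = 2: [0↦4, 1↦3, 2↦6, 3↦4, 4↦2, 5↦5, 6↦4]  zeros at y ∈ ∅
  x = 3: [0↦5, 1↦2, 2↦5, 3↦5, 4↦0, 5↦2, 6↦2]  zeros at y ∈ {4}
  x = 4: [0↦4, 1↦2, 2↦1, 3↦6, 4↦1, 5↦5, 6↦2]  zeros at y ∈ ∅
  x = 5: [0↦2, 1↦4, 2↦2, 3↦1, 4↦6, 5↦1, 6↦5]  zeros at y ∈ ∅
  x = 6: [0↦0, 1↦2, 2↦2, 3↦5, 4↦2, 5↦5, 6↦5]  zeros at y ∈ {0}
Collecting zeros: affine points = {(1, 0), (1, 6), (3, 4), (6, 0)}.
Total count |C(F_7)_aff| = 4.


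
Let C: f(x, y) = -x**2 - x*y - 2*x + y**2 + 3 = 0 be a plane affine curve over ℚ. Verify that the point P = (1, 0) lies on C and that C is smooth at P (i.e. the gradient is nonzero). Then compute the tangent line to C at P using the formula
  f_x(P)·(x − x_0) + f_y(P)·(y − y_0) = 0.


Tangent line at P: -4*x - y + 4 = 0.

Step 1: f(1, 0) = 0, so P lies on C.
Step 2: partial derivatives
  f_x(x, y) = -2*x - y - 2, f_y(x, y) = -x + 2*y.
  f_x(P) = -4, f_y(P) = -1 (gradient nonzero, so P is smooth).
Step 3: tangent line at P: -4·(x − 1) + -1·(y − 0) = 0.
Expanding: -4*x - y + 4 = 0.


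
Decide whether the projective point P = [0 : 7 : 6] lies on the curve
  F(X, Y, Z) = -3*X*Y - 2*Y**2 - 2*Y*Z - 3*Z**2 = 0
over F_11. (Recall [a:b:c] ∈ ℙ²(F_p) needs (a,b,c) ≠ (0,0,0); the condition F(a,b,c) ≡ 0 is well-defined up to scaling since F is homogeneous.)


F(0,7,6) ≡ 7 (mod 11); P is NOT on the curve.

Evaluate F(0, 7, 6) term-by-term (mod 11).
  -3*X*Y ↦ -3·0·7·1 = 0
  -2*Y**2 ↦ -2·1·49·1 = -98
  -2*Y*Z ↦ -2·1·7·6 = -84
  -3*Z**2 ↦ -3·1·1·36 = -108
Sum: F(0, 7, 6) = (0) + (-98) + (-84) + (-108) = -290.
Reducing mod 11: -290 ≡ 7 (mod 11).
Since F(a, b, c) ≡ 7 ≠ 0 (mod 11), P does NOT lie on the curve.


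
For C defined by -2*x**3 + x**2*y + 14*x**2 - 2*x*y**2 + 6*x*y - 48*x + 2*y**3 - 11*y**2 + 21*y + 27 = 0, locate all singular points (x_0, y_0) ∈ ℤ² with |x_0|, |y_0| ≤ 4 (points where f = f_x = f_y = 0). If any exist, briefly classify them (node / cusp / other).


Singular points: {(3, 3)}; classification: node.

Compute partial derivatives:
  f_x = -6*x**2 + 2*x*y + 28*x - 2*y**2 + 6*y - 48.
  f_y = x**2 - 4*x*y + 6*x + 6*y**2 - 22*y + 21.
Scan x_0 ∈ {−4, ..., 4}. For each x_0, f_y(x_0, y) is a polynomial in y; find its integer roots y ∈ {−4, ..., 4}, then test f_x and f at those candidates.
  x = -4: f_y(-4, y) = 6*y**2 - 6*y + 13; no integer root y with |y| ≤ 4.
  x = -3: f_y(-3, y) = 6*y**2 - 10*y + 12; no integer root y with |y| ≤ 4.
  x = -2: f_y(-2, y) = 6*y**2 - 14*y + 13; no integer root y with |y| ≤ 4.
  x = -1: f_y(-1, y) = 6*y**2 - 18*y + 16; no integer root y with |y| ≤ 4.
  x = 0: f_y(0, y) = 6*y**2 - 22*y + 21; no integer root y with |y| ≤ 4.
  x = 1: f_y(1, y) = 6*y**2 - 26*y + 28; vanishes at y ∈ {2}. (1, 2): f_x = -18 ≠ 0.
  x = 2: f_y(2, y) = 6*y**2 - 30*y + 37; no integer root y with |y| ≤ 4.
  x = 3: f_y(3, y) = 6*y**2 - 34*y + 48; vanishes at y ∈ {3}. (3, 3): f_x = 0, f = 0 — SINGULAR.
  x = 4: f_y(4, y) = 6*y**2 - 38*y + 61; no integer root y with |y| ≤ 4.
Only singular point on the grid: (3, 3).
Classify: substitute x = 3 + u, y = 3 + v and expand: f = -2*u**3 + u**2*v - u**2 - 2*u*v**2 + 2*v**3 + v**2.
No constant or linear terms (consistent with a singular point). Quadratic part: -u**2 + v**2. Cubic part: -2*u**3 + u**2*v - 2*u*v**2 + 2*v**3.
The quadratic part v**2 - u**2 = (v − u)(v + u) splits into two distinct linear factors, so there are two distinct tangent lines y − 3 = ±(x − 3) — this is a node (ordinary double point).
Classification: node.


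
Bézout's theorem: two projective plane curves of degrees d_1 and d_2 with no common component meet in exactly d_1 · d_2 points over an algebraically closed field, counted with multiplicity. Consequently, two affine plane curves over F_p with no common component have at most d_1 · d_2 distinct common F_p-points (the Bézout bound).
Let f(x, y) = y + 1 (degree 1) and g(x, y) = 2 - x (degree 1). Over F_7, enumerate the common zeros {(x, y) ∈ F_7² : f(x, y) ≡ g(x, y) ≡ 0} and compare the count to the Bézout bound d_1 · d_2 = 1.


Common zeros: {(2, 6)}; count = 1; Bézout bound = 1.

deg(f) = 1, deg(g) = 1, so Bézout bound = 1.
Scan x ∈ F_7. For each x, list the y ∈ F_7 with f(x, y) ≡ 0 and those with g(x, y) ≡ 0 (mod 7); the common zeros in that column are the intersection.
  x = 0: f ≡ 0 at y ∈ {6}; g ≡ 0 at y ∈ ∅; common: ∅.
  x = 1: f ≡ 0 at y ∈ {6}; g ≡ 0 at y ∈ ∅; common: ∅.
  x = 2: f ≡ 0 at y ∈ {6}; g ≡ 0 at y ∈ {0, 1, 2, 3, 4, 5, 6}; common: {6}.
  x = 3: f ≡ 0 at y ∈ {6}; g ≡ 0 at y ∈ ∅; common: ∅.
  x = 4: f ≡ 0 at y ∈ {6}; g ≡ 0 at y ∈ ∅; common: ∅.
  x = 5: f ≡ 0 at y ∈ {6}; g ≡ 0 at y ∈ ∅; common: ∅.
  x = 6: f ≡ 0 at y ∈ {6}; g ≡ 0 at y ∈ ∅; common: ∅.
Collecting: common zeros = {(2, 6)}, so the count is 1.
Comparison with the Bézout bound: 1 ≤ 1 = deg(f)·deg(g), as expected for curves with no common component (the bound is attained).
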